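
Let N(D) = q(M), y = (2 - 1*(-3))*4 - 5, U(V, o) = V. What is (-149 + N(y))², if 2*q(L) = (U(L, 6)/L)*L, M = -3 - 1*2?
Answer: 91809/4 ≈ 22952.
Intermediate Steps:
y = 15 (y = (2 + 3)*4 - 5 = 5*4 - 5 = 20 - 5 = 15)
M = -5 (M = -3 - 2 = -5)
q(L) = L/2 (q(L) = ((L/L)*L)/2 = (1*L)/2 = L/2)
N(D) = -5/2 (N(D) = (½)*(-5) = -5/2)
(-149 + N(y))² = (-149 - 5/2)² = (-303/2)² = 91809/4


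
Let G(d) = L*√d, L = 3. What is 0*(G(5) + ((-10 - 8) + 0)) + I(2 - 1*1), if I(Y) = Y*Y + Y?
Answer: 2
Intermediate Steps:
G(d) = 3*√d
I(Y) = Y + Y² (I(Y) = Y² + Y = Y + Y²)
0*(G(5) + ((-10 - 8) + 0)) + I(2 - 1*1) = 0*(3*√5 + ((-10 - 8) + 0)) + (2 - 1*1)*(1 + (2 - 1*1)) = 0*(3*√5 + (-18 + 0)) + (2 - 1)*(1 + (2 - 1)) = 0*(3*√5 - 18) + 1*(1 + 1) = 0*(-18 + 3*√5) + 1*2 = 0 + 2 = 2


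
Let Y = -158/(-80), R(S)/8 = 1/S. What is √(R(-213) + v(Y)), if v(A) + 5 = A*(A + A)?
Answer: √200617458/8520 ≈ 1.6624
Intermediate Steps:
R(S) = 8/S
Y = 79/40 (Y = -158*(-1/80) = 79/40 ≈ 1.9750)
v(A) = -5 + 2*A² (v(A) = -5 + A*(A + A) = -5 + A*(2*A) = -5 + 2*A²)
√(R(-213) + v(Y)) = √(8/(-213) + (-5 + 2*(79/40)²)) = √(8*(-1/213) + (-5 + 2*(6241/1600))) = √(-8/213 + (-5 + 6241/800)) = √(-8/213 + 2241/800) = √(470933/170400) = √200617458/8520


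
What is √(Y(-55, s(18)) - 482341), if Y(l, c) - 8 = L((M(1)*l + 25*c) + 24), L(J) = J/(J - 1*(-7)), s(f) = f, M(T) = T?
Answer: I*√87531685014/426 ≈ 694.5*I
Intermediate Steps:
L(J) = J/(7 + J) (L(J) = J/(J + 7) = J/(7 + J))
Y(l, c) = 8 + (24 + l + 25*c)/(31 + l + 25*c) (Y(l, c) = 8 + ((1*l + 25*c) + 24)/(7 + ((1*l + 25*c) + 24)) = 8 + ((l + 25*c) + 24)/(7 + ((l + 25*c) + 24)) = 8 + (24 + l + 25*c)/(7 + (24 + l + 25*c)) = 8 + (24 + l + 25*c)/(31 + l + 25*c))
√(Y(-55, s(18)) - 482341) = √((272 + 9*(-55) + 225*18)/(31 - 55 + 25*18) - 482341) = √((272 - 495 + 4050)/(31 - 55 + 450) - 482341) = √(3827/426 - 482341) = √(-205473439/426) = I*√87531685014/426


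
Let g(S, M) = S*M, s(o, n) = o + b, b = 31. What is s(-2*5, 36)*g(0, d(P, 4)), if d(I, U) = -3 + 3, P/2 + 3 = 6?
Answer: 0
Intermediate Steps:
P = 6 (P = -6 + 2*6 = -6 + 12 = 6)
d(I, U) = 0
s(o, n) = 31 + o (s(o, n) = o + 31 = 31 + o)
g(S, M) = M*S
s(-2*5, 36)*g(0, d(P, 4)) = (31 - 2*5)*(0*0) = (31 - 10)*0 = 21*0 = 0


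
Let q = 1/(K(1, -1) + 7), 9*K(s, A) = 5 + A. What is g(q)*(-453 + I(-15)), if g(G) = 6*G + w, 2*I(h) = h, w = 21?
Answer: -1345581/134 ≈ -10042.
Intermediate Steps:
K(s, A) = 5/9 + A/9 (K(s, A) = (5 + A)/9 = 5/9 + A/9)
I(h) = h/2
q = 9/67 (q = 1/((5/9 + (1/9)*(-1)) + 7) = 1/((5/9 - 1/9) + 7) = 1/(4/9 + 7) = 1/(67/9) = 9/67 ≈ 0.13433)
g(G) = 21 + 6*G (g(G) = 6*G + 21 = 21 + 6*G)
g(q)*(-453 + I(-15)) = (21 + 6*(9/67))*(-453 + (1/2)*(-15)) = (21 + 54/67)*(-453 - 15/2) = (1461/67)*(-921/2) = -1345581/134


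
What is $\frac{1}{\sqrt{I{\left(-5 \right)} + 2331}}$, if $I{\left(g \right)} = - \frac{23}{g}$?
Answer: $\frac{\sqrt{58390}}{11678} \approx 0.020692$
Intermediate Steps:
$\frac{1}{\sqrt{I{\left(-5 \right)} + 2331}} = \frac{1}{\sqrt{- \frac{23}{-5} + 2331}} = \frac{1}{\sqrt{\left(-23\right) \left(- \frac{1}{5}\right) + 2331}} = \frac{1}{\sqrt{\frac{23}{5} + 2331}} = \frac{1}{\sqrt{\frac{11678}{5}}} = \frac{1}{\frac{1}{5} \sqrt{58390}} = \frac{\sqrt{58390}}{11678}$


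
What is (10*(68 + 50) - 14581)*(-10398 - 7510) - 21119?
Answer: 239963989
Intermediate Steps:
(10*(68 + 50) - 14581)*(-10398 - 7510) - 21119 = (10*118 - 14581)*(-17908) - 21119 = (1180 - 14581)*(-17908) - 21119 = -13401*(-17908) - 21119 = 239985108 - 21119 = 239963989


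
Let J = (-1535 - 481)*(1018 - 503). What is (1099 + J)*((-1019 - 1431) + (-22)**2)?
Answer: 2039019206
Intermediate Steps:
J = -1038240 (J = -2016*515 = -1038240)
(1099 + J)*((-1019 - 1431) + (-22)**2) = (1099 - 1038240)*((-1019 - 1431) + (-22)**2) = -1037141*(-2450 + 484) = -1037141*(-1966) = 2039019206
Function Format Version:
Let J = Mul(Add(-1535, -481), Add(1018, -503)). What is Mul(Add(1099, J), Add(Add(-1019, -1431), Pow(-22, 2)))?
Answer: 2039019206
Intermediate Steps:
J = -1038240 (J = Mul(-2016, 515) = -1038240)
Mul(Add(1099, J), Add(Add(-1019, -1431), Pow(-22, 2))) = Mul(Add(1099, -1038240), Add(Add(-1019, -1431), Pow(-22, 2))) = Mul(-1037141, Add(-2450, 484)) = Mul(-1037141, -1966) = 2039019206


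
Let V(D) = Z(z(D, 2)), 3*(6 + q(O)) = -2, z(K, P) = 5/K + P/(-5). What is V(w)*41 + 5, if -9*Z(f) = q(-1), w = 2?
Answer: 955/27 ≈ 35.370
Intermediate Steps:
z(K, P) = 5/K - P/5 (z(K, P) = 5/K + P*(-⅕) = 5/K - P/5)
q(O) = -20/3 (q(O) = -6 + (⅓)*(-2) = -6 - ⅔ = -20/3)
Z(f) = 20/27 (Z(f) = -⅑*(-20/3) = 20/27)
V(D) = 20/27
V(w)*41 + 5 = (20/27)*41 + 5 = 820/27 + 5 = 955/27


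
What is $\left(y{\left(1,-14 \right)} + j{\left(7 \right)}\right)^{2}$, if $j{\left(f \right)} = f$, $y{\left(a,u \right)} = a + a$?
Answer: $81$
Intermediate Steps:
$y{\left(a,u \right)} = 2 a$
$\left(y{\left(1,-14 \right)} + j{\left(7 \right)}\right)^{2} = \left(2 \cdot 1 + 7\right)^{2} = \left(2 + 7\right)^{2} = 9^{2} = 81$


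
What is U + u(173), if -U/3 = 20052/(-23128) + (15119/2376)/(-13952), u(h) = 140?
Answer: 4555504587877/31945503744 ≈ 142.60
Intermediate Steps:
U = 83134063717/31945503744 (U = -3*(20052/(-23128) + (15119/2376)/(-13952)) = -3*(20052*(-1/23128) + (15119*(1/2376))*(-1/13952)) = -3*(-5013/5782 + (15119/2376)*(-1/13952)) = -3*(-5013/5782 - 15119/33149952) = -3*(-83134063717/95836511232) = 83134063717/31945503744 ≈ 2.6024)
U + u(173) = 83134063717/31945503744 + 140 = 4555504587877/31945503744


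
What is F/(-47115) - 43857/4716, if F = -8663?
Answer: -225051983/24688260 ≈ -9.1158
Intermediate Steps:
F/(-47115) - 43857/4716 = -8663/(-47115) - 43857/4716 = -8663*(-1/47115) - 43857*1/4716 = 8663/47115 - 4873/524 = -225051983/24688260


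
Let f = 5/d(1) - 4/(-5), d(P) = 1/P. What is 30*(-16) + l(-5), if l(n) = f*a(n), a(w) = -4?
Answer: -2516/5 ≈ -503.20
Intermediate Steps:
f = 29/5 (f = 5/(1/1) - 4/(-5) = 5/1 - 4*(-⅕) = 5*1 + ⅘ = 5 + ⅘ = 29/5 ≈ 5.8000)
l(n) = -116/5 (l(n) = (29/5)*(-4) = -116/5)
30*(-16) + l(-5) = 30*(-16) - 116/5 = -480 - 116/5 = -2516/5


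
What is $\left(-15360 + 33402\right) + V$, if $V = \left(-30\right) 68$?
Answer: $16002$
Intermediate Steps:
$V = -2040$
$\left(-15360 + 33402\right) + V = \left(-15360 + 33402\right) - 2040 = 18042 - 2040 = 16002$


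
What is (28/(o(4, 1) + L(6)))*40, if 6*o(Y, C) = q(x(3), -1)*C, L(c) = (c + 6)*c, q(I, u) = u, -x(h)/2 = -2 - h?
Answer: 6720/431 ≈ 15.592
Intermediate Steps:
x(h) = 4 + 2*h (x(h) = -2*(-2 - h) = 4 + 2*h)
L(c) = c*(6 + c) (L(c) = (6 + c)*c = c*(6 + c))
o(Y, C) = -C/6 (o(Y, C) = (-C)/6 = -C/6)
(28/(o(4, 1) + L(6)))*40 = (28/(-1/6*1 + 6*(6 + 6)))*40 = (28/(-1/6 + 6*12))*40 = (28/(-1/6 + 72))*40 = (28/(431/6))*40 = ((6/431)*28)*40 = (168/431)*40 = 6720/431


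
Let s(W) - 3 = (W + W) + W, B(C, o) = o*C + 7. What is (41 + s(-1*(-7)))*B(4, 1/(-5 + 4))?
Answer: 195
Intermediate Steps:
B(C, o) = 7 + C*o (B(C, o) = C*o + 7 = 7 + C*o)
s(W) = 3 + 3*W (s(W) = 3 + ((W + W) + W) = 3 + (2*W + W) = 3 + 3*W)
(41 + s(-1*(-7)))*B(4, 1/(-5 + 4)) = (41 + (3 + 3*(-1*(-7))))*(7 + 4/(-5 + 4)) = (41 + (3 + 3*7))*(7 + 4/(-1)) = (41 + (3 + 21))*(7 + 4*(-1)) = (41 + 24)*(7 - 4) = 65*3 = 195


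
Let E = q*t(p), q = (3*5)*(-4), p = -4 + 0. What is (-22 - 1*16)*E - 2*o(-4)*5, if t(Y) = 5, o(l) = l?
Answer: 11440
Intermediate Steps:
p = -4
q = -60 (q = 15*(-4) = -60)
E = -300 (E = -60*5 = -300)
(-22 - 1*16)*E - 2*o(-4)*5 = (-22 - 1*16)*(-300) - 2*(-4)*5 = (-22 - 16)*(-300) + 8*5 = -38*(-300) + 40 = 11400 + 40 = 11440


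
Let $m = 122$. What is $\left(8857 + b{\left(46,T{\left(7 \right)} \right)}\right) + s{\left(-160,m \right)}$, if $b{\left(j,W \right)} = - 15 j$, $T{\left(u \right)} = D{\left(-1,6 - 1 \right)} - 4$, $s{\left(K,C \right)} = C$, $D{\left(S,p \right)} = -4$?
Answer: $8289$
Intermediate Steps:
$T{\left(u \right)} = -8$ ($T{\left(u \right)} = -4 - 4 = -8$)
$\left(8857 + b{\left(46,T{\left(7 \right)} \right)}\right) + s{\left(-160,m \right)} = \left(8857 - 690\right) + 122 = 8167 + 122 = 8289$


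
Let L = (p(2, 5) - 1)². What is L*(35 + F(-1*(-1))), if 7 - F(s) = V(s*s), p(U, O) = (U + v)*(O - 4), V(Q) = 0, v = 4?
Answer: 1050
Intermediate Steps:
p(U, O) = (-4 + O)*(4 + U) (p(U, O) = (U + 4)*(O - 4) = (4 + U)*(-4 + O) = (-4 + O)*(4 + U))
F(s) = 7 (F(s) = 7 - 1*0 = 7 + 0 = 7)
L = 25 (L = ((-16 - 4*2 + 4*5 + 5*2) - 1)² = ((-16 - 8 + 20 + 10) - 1)² = (6 - 1)² = 5² = 25)
L*(35 + F(-1*(-1))) = 25*(35 + 7) = 25*42 = 1050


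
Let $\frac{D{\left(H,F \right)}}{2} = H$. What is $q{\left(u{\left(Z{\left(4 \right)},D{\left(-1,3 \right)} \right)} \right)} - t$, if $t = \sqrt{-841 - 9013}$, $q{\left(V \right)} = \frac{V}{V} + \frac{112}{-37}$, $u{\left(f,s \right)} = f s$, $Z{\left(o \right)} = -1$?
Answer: $- \frac{75}{37} - i \sqrt{9854} \approx -2.027 - 99.267 i$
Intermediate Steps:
$D{\left(H,F \right)} = 2 H$
$q{\left(V \right)} = - \frac{75}{37}$ ($q{\left(V \right)} = 1 + 112 \left(- \frac{1}{37}\right) = 1 - \frac{112}{37} = - \frac{75}{37}$)
$t = i \sqrt{9854}$ ($t = \sqrt{-9854} = i \sqrt{9854} \approx 99.267 i$)
$q{\left(u{\left(Z{\left(4 \right)},D{\left(-1,3 \right)} \right)} \right)} - t = - \frac{75}{37} - i \sqrt{9854}$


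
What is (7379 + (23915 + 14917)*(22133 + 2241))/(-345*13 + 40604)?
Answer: 49815713/1901 ≈ 26205.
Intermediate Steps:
(7379 + (23915 + 14917)*(22133 + 2241))/(-345*13 + 40604) = (7379 + 38832*24374)/(-4485 + 40604) = (7379 + 946491168)/36119 = 946498547*(1/36119) = 49815713/1901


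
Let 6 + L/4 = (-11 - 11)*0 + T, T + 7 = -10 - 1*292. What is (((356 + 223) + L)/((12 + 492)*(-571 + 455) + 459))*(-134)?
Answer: -30418/19335 ≈ -1.5732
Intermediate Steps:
T = -309 (T = -7 + (-10 - 1*292) = -7 + (-10 - 292) = -7 - 302 = -309)
L = -1260 (L = -24 + 4*((-11 - 11)*0 - 309) = -24 + 4*(-22*0 - 309) = -24 + 4*(0 - 309) = -24 + 4*(-309) = -24 - 1236 = -1260)
(((356 + 223) + L)/((12 + 492)*(-571 + 455) + 459))*(-134) = (((356 + 223) - 1260)/((12 + 492)*(-571 + 455) + 459))*(-134) = ((579 - 1260)/(504*(-116) + 459))*(-134) = -681/(-58464 + 459)*(-134) = -681/(-58005)*(-134) = -681*(-1/58005)*(-134) = (227/19335)*(-134) = -30418/19335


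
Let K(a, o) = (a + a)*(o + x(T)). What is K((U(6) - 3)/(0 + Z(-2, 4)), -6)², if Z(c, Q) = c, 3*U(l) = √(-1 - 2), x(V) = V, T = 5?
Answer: (9 - I*√3)²/9 ≈ 8.6667 - 3.4641*I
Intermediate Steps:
U(l) = I*√3/3 (U(l) = √(-1 - 2)/3 = √(-3)/3 = (I*√3)/3 = I*√3/3)
K(a, o) = 2*a*(5 + o) (K(a, o) = (a + a)*(o + 5) = (2*a)*(5 + o) = 2*a*(5 + o))
K((U(6) - 3)/(0 + Z(-2, 4)), -6)² = (2*((I*√3/3 - 3)/(0 - 2))*(5 - 6))² = (2*((-3 + I*√3/3)/(-2))*(-1))² = (2*((-3 + I*√3/3)*(-½))*(-1))² = (2*(3/2 - I*√3/6)*(-1))² = (-3 + I*√3/3)²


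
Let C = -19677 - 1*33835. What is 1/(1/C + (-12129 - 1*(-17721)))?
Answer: 53512/299239103 ≈ 0.00017883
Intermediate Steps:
C = -53512 (C = -19677 - 33835 = -53512)
1/(1/C + (-12129 - 1*(-17721))) = 1/(1/(-53512) + (-12129 - 1*(-17721))) = 1/(-1/53512 + (-12129 + 17721)) = 1/(-1/53512 + 5592) = 1/(299239103/53512) = 53512/299239103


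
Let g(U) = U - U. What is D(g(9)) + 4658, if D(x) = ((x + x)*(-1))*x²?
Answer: 4658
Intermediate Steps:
g(U) = 0
D(x) = -2*x³ (D(x) = ((2*x)*(-1))*x² = (-2*x)*x² = -2*x³)
D(g(9)) + 4658 = -2*0³ + 4658 = -2*0 + 4658 = 0 + 4658 = 4658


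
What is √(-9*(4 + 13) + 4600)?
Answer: √4447 ≈ 66.686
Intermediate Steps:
√(-9*(4 + 13) + 4600) = √(-9*17 + 4600) = √(-153 + 4600) = √4447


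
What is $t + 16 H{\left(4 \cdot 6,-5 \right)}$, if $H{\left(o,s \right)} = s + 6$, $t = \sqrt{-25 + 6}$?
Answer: $16 + i \sqrt{19} \approx 16.0 + 4.3589 i$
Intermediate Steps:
$t = i \sqrt{19}$ ($t = \sqrt{-19} = i \sqrt{19} \approx 4.3589 i$)
$H{\left(o,s \right)} = 6 + s$
$t + 16 H{\left(4 \cdot 6,-5 \right)} = i \sqrt{19} + 16 \left(6 - 5\right) = i \sqrt{19} + 16 \cdot 1 = i \sqrt{19} + 16 = 16 + i \sqrt{19}$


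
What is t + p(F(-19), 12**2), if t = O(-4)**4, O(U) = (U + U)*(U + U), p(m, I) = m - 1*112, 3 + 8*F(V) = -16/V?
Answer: 2550119767/152 ≈ 1.6777e+7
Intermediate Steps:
F(V) = -3/8 - 2/V (F(V) = -3/8 + (-16/V)/8 = -3/8 - 2/V)
p(m, I) = -112 + m (p(m, I) = m - 112 = -112 + m)
O(U) = 4*U**2 (O(U) = (2*U)*(2*U) = 4*U**2)
t = 16777216 (t = (4*(-4)**2)**4 = (4*16)**4 = 64**4 = 16777216)
t + p(F(-19), 12**2) = 16777216 + (-112 + (-3/8 - 2/(-19))) = 16777216 + (-112 + (-3/8 - 2*(-1/19))) = 16777216 + (-112 + (-3/8 + 2/19)) = 16777216 + (-112 - 41/152) = 16777216 - 17065/152 = 2550119767/152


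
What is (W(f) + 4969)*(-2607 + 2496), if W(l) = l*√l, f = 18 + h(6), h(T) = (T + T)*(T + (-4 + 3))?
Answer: -551559 - 8658*√78 ≈ -6.2802e+5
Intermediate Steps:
h(T) = 2*T*(-1 + T) (h(T) = (2*T)*(T - 1) = (2*T)*(-1 + T) = 2*T*(-1 + T))
f = 78 (f = 18 + 2*6*(-1 + 6) = 18 + 2*6*5 = 18 + 60 = 78)
W(l) = l^(3/2)
(W(f) + 4969)*(-2607 + 2496) = (78^(3/2) + 4969)*(-2607 + 2496) = (78*√78 + 4969)*(-111) = (4969 + 78*√78)*(-111) = -551559 - 8658*√78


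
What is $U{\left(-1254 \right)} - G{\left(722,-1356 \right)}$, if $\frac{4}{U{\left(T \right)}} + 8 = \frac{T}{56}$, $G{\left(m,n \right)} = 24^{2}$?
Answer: $- \frac{490288}{851} \approx -576.13$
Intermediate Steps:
$G{\left(m,n \right)} = 576$
$U{\left(T \right)} = \frac{4}{-8 + \frac{T}{56}}$
$U{\left(-1254 \right)} - G{\left(722,-1356 \right)} = \frac{224}{-448 - 1254} - 576 = \frac{224}{-1702} - 576 = 224 \left(- \frac{1}{1702}\right) - 576 = - \frac{112}{851} - 576 = - \frac{490288}{851}$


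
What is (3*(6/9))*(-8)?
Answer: -16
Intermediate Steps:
(3*(6/9))*(-8) = (3*(6*(1/9)))*(-8) = (3*(2/3))*(-8) = 2*(-8) = -16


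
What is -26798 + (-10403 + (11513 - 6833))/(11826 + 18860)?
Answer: -822329151/30686 ≈ -26798.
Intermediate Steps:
-26798 + (-10403 + (11513 - 6833))/(11826 + 18860) = -26798 + (-10403 + 4680)/30686 = -26798 - 5723*1/30686 = -26798 - 5723/30686 = -822329151/30686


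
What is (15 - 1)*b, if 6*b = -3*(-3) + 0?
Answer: 21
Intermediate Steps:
b = 3/2 (b = (-3*(-3) + 0)/6 = (9 + 0)/6 = (⅙)*9 = 3/2 ≈ 1.5000)
(15 - 1)*b = (15 - 1)*(3/2) = 14*(3/2) = 21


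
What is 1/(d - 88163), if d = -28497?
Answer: -1/116660 ≈ -8.5719e-6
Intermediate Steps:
1/(d - 88163) = 1/(-28497 - 88163) = 1/(-116660) = -1/116660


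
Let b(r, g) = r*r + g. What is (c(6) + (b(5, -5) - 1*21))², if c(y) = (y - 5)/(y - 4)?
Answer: ¼ ≈ 0.25000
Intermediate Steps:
c(y) = (-5 + y)/(-4 + y)
b(r, g) = g + r² (b(r, g) = r² + g = g + r²)
(c(6) + (b(5, -5) - 1*21))² = ((-5 + 6)/(-4 + 6) + ((-5 + 5²) - 1*21))² = (1/2 + ((-5 + 25) - 21))² = ((½)*1 + (20 - 21))² = (½ - 1)² = (-½)² = ¼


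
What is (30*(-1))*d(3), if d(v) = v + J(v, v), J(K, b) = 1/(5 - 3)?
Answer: -105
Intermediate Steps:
J(K, b) = ½ (J(K, b) = 1/2 = ½)
d(v) = ½ + v (d(v) = v + ½ = ½ + v)
(30*(-1))*d(3) = (30*(-1))*(½ + 3) = -30*7/2 = -105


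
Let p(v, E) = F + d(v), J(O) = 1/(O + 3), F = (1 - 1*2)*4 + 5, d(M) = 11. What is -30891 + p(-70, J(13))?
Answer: -30879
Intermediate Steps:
F = 1 (F = (1 - 2)*4 + 5 = -1*4 + 5 = -4 + 5 = 1)
J(O) = 1/(3 + O)
p(v, E) = 12 (p(v, E) = 1 + 11 = 12)
-30891 + p(-70, J(13)) = -30891 + 12 = -30879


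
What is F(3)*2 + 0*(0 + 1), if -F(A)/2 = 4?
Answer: -16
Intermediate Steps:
F(A) = -8 (F(A) = -2*4 = -8)
F(3)*2 + 0*(0 + 1) = -8*2 + 0*(0 + 1) = -16 + 0*1 = -16 + 0 = -16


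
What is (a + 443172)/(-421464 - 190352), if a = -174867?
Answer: -8655/19736 ≈ -0.43854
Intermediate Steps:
(a + 443172)/(-421464 - 190352) = (-174867 + 443172)/(-421464 - 190352) = 268305/(-611816) = 268305*(-1/611816) = -8655/19736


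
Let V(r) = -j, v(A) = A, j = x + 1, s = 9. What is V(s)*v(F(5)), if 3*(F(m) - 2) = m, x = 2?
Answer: -11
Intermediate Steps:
F(m) = 2 + m/3
j = 3 (j = 2 + 1 = 3)
V(r) = -3 (V(r) = -1*3 = -3)
V(s)*v(F(5)) = -3*(2 + (⅓)*5) = -3*(2 + 5/3) = -3*11/3 = -11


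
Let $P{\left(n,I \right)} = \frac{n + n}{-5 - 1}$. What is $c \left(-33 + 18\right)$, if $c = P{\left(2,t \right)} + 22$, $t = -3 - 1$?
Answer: $-320$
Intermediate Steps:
$t = -4$
$P{\left(n,I \right)} = - \frac{n}{3}$ ($P{\left(n,I \right)} = \frac{2 n}{-6} = 2 n \left(- \frac{1}{6}\right) = - \frac{n}{3}$)
$c = \frac{64}{3}$ ($c = \left(- \frac{1}{3}\right) 2 + 22 = - \frac{2}{3} + 22 = \frac{64}{3} \approx 21.333$)
$c \left(-33 + 18\right) = \frac{64 \left(-33 + 18\right)}{3} = \frac{64}{3} \left(-15\right) = -320$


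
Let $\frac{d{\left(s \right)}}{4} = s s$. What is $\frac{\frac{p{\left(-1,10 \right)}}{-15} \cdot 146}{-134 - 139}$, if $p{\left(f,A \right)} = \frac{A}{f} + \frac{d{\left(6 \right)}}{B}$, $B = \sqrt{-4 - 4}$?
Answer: $- \frac{292}{819} - \frac{584 i \sqrt{2}}{455} \approx -0.35653 - 1.8152 i$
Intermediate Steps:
$d{\left(s \right)} = 4 s^{2}$ ($d{\left(s \right)} = 4 s s = 4 s^{2}$)
$B = 2 i \sqrt{2}$ ($B = \sqrt{-8} = 2 i \sqrt{2} \approx 2.8284 i$)
$p{\left(f,A \right)} = \frac{A}{f} - 36 i \sqrt{2}$ ($p{\left(f,A \right)} = \frac{A}{f} + \frac{4 \cdot 6^{2}}{2 i \sqrt{2}} = \frac{A}{f} + 4 \cdot 36 \left(- \frac{i \sqrt{2}}{4}\right) = \frac{A}{f} + 144 \left(- \frac{i \sqrt{2}}{4}\right) = \frac{A}{f} - 36 i \sqrt{2}$)
$\frac{\frac{p{\left(-1,10 \right)}}{-15} \cdot 146}{-134 - 139} = \frac{\frac{\frac{10}{-1} - 36 i \sqrt{2}}{-15} \cdot 146}{-134 - 139} = \frac{\left(10 \left(-1\right) - 36 i \sqrt{2}\right) \left(- \frac{1}{15}\right) 146}{-273} = \left(-10 - 36 i \sqrt{2}\right) \left(- \frac{1}{15}\right) 146 \left(- \frac{1}{273}\right) = \left(\frac{2}{3} + \frac{12 i \sqrt{2}}{5}\right) 146 \left(- \frac{1}{273}\right) = \left(\frac{292}{3} + \frac{1752 i \sqrt{2}}{5}\right) \left(- \frac{1}{273}\right) = - \frac{292}{819} - \frac{584 i \sqrt{2}}{455}$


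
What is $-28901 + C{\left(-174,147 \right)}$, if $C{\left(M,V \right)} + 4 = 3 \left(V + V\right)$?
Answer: $-28023$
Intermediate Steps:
$C{\left(M,V \right)} = -4 + 6 V$ ($C{\left(M,V \right)} = -4 + 3 \left(V + V\right) = -4 + 3 \cdot 2 V = -4 + 6 V$)
$-28901 + C{\left(-174,147 \right)} = -28901 + \left(-4 + 6 \cdot 147\right) = -28901 + \left(-4 + 882\right) = -28901 + 878 = -28023$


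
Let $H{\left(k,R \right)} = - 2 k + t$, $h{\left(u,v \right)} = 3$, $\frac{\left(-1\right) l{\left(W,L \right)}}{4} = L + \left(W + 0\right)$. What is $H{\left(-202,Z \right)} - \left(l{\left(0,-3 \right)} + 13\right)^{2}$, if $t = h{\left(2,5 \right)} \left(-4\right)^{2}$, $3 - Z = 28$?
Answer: $-173$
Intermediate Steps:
$l{\left(W,L \right)} = - 4 L - 4 W$ ($l{\left(W,L \right)} = - 4 \left(L + \left(W + 0\right)\right) = - 4 \left(L + W\right) = - 4 L - 4 W$)
$Z = -25$ ($Z = 3 - 28 = -25$)
$t = 48$ ($t = 3 \left(-4\right)^{2} = 3 \cdot 16 = 48$)
$H{\left(k,R \right)} = 48 - 2 k$ ($H{\left(k,R \right)} = - 2 k + 48 = 48 - 2 k$)
$H{\left(-202,Z \right)} - \left(l{\left(0,-3 \right)} + 13\right)^{2} = \left(48 - -404\right) - \left(\left(\left(-4\right) \left(-3\right) - 0\right) + 13\right)^{2} = \left(48 + 404\right) - \left(\left(12 + 0\right) + 13\right)^{2} = 452 - \left(12 + 13\right)^{2} = 452 - 25^{2} = 452 - 625 = -173$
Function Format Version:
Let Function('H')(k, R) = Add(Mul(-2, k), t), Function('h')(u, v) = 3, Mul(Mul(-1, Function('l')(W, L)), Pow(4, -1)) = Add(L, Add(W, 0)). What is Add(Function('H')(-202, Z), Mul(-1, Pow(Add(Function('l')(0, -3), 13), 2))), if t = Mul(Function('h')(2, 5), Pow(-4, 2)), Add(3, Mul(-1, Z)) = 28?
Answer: -173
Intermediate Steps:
Function('l')(W, L) = Add(Mul(-4, L), Mul(-4, W)) (Function('l')(W, L) = Mul(-4, Add(L, Add(W, 0))) = Mul(-4, Add(L, W)) = Add(Mul(-4, L), Mul(-4, W)))
Z = -25 (Z = Add(3, Mul(-1, 28)) = Add(3, -28) = -25)
t = 48 (t = Mul(3, Pow(-4, 2)) = Mul(3, 16) = 48)
Function('H')(k, R) = Add(48, Mul(-2, k)) (Function('H')(k, R) = Add(Mul(-2, k), 48) = Add(48, Mul(-2, k)))
Add(Function('H')(-202, Z), Mul(-1, Pow(Add(Function('l')(0, -3), 13), 2))) = Add(Add(48, Mul(-2, -202)), Mul(-1, Pow(Add(Add(Mul(-4, -3), Mul(-4, 0)), 13), 2))) = Add(Add(48, 404), Mul(-1, Pow(Add(Add(12, 0), 13), 2))) = Add(452, Mul(-1, Pow(Add(12, 13), 2))) = Add(452, Mul(-1, Pow(25, 2))) = Add(452, Mul(-1, 625)) = Add(452, -625) = -173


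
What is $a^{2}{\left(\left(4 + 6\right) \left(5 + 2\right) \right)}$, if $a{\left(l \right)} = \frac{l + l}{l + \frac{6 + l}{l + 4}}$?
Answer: $\frac{1677025}{431649} \approx 3.8852$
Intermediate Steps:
$a{\left(l \right)} = \frac{2 l}{l + \frac{6 + l}{4 + l}}$
$a^{2}{\left(\left(4 + 6\right) \left(5 + 2\right) \right)} = \left(\frac{2 \left(4 + 6\right) \left(5 + 2\right) \left(4 + \left(4 + 6\right) \left(5 + 2\right)\right)}{6 + \left(\left(4 + 6\right) \left(5 + 2\right)\right)^{2} + 5 \left(4 + 6\right) \left(5 + 2\right)}\right)^{2} = \left(\frac{2 \cdot 10 \cdot 7 \left(4 + 10 \cdot 7\right)}{6 + \left(10 \cdot 7\right)^{2} + 5 \cdot 10 \cdot 7}\right)^{2} = \left(2 \cdot 70 \frac{1}{6 + 70^{2} + 5 \cdot 70} \left(4 + 70\right)\right)^{2} = \left(2 \cdot 70 \frac{1}{6 + 4900 + 350} \cdot 74\right)^{2} = \left(2 \cdot 70 \cdot \frac{1}{5256} \cdot 74\right)^{2} = \left(\frac{1295}{657}\right)^{2} = \frac{1677025}{431649}$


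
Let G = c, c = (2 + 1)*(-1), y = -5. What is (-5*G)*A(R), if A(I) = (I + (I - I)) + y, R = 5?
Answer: 0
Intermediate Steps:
c = -3 (c = 3*(-1) = -3)
A(I) = -5 + I (A(I) = (I + (I - I)) - 5 = (I + 0) - 5 = I - 5 = -5 + I)
G = -3
(-5*G)*A(R) = (-5*(-3))*(-5 + 5) = 15*0 = 0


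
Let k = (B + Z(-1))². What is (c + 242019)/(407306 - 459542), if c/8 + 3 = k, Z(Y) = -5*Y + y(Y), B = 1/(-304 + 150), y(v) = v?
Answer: -478514935/103235748 ≈ -4.6352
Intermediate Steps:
B = -1/154 (B = 1/(-154) = -1/154 ≈ -0.0064935)
Z(Y) = -4*Y (Z(Y) = -5*Y + Y = -4*Y)
k = 378225/23716 (k = (-1/154 - 4*(-1))² = (-1/154 + 4)² = (615/154)² = 378225/23716 ≈ 15.948)
c = 614154/5929 (c = -24 + 8*(378225/23716) = -24 + 756450/5929 = 614154/5929 ≈ 103.58)
(c + 242019)/(407306 - 459542) = (614154/5929 + 242019)/(407306 - 459542) = (1435544805/5929)/(-52236) = (1435544805/5929)*(-1/52236) = -478514935/103235748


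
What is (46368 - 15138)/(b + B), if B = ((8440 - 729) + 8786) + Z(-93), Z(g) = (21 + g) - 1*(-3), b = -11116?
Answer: 15615/2656 ≈ 5.8791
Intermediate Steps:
Z(g) = 24 + g (Z(g) = (21 + g) + 3 = 24 + g)
B = 16428 (B = ((8440 - 729) + 8786) + (24 - 93) = (7711 + 8786) - 69 = 16497 - 69 = 16428)
(46368 - 15138)/(b + B) = (46368 - 15138)/(-11116 + 16428) = 31230/5312 = 31230*(1/5312) = 15615/2656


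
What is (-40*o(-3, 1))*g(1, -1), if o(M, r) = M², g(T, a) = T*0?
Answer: 0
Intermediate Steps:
g(T, a) = 0
(-40*o(-3, 1))*g(1, -1) = -40*(-3)²*0 = -40*9*0 = -360*0 = 0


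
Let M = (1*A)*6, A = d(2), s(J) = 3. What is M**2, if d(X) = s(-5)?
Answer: 324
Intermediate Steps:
d(X) = 3
A = 3
M = 18 (M = (1*3)*6 = 3*6 = 18)
M**2 = 18**2 = 324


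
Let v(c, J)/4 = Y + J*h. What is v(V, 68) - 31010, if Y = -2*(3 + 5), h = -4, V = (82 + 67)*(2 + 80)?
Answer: -32162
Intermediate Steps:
V = 12218 (V = 149*82 = 12218)
Y = -16 (Y = -2*8 = -16)
v(c, J) = -64 - 16*J (v(c, J) = 4*(-16 + J*(-4)) = 4*(-16 - 4*J) = -64 - 16*J)
v(V, 68) - 31010 = (-64 - 16*68) - 31010 = (-64 - 1088) - 31010 = -1152 - 31010 = -32162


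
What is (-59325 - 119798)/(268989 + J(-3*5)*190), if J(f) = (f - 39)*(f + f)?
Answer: -179123/576789 ≈ -0.31055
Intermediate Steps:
J(f) = 2*f*(-39 + f) (J(f) = (-39 + f)*(2*f) = 2*f*(-39 + f))
(-59325 - 119798)/(268989 + J(-3*5)*190) = (-59325 - 119798)/(268989 + (2*(-3*5)*(-39 - 3*5))*190) = -179123/(268989 + (2*(-1*15)*(-39 - 1*15))*190) = -179123/(268989 + (2*(-15)*(-39 - 15))*190) = -179123/(268989 + (2*(-15)*(-54))*190) = -179123/(268989 + 1620*190) = -179123/(268989 + 307800) = -179123/576789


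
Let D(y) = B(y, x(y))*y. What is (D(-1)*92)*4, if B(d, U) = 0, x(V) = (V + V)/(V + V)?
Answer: 0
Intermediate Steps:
x(V) = 1 (x(V) = (2*V)/((2*V)) = (2*V)*(1/(2*V)) = 1)
D(y) = 0 (D(y) = 0*y = 0)
(D(-1)*92)*4 = (0*92)*4 = 0*4 = 0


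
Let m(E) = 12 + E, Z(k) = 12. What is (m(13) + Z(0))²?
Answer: 1369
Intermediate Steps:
(m(13) + Z(0))² = ((12 + 13) + 12)² = (25 + 12)² = 37² = 1369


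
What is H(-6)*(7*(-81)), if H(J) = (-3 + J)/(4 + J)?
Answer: -5103/2 ≈ -2551.5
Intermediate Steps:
H(J) = (-3 + J)/(4 + J)
H(-6)*(7*(-81)) = ((-3 - 6)/(4 - 6))*(7*(-81)) = (-9/(-2))*(-567) = -1/2*(-9)*(-567) = (9/2)*(-567) = -5103/2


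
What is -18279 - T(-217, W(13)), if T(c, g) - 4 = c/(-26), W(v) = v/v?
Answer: -475575/26 ≈ -18291.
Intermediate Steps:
W(v) = 1
T(c, g) = 4 - c/26 (T(c, g) = 4 + c/(-26) = 4 + c*(-1/26) = 4 - c/26)
-18279 - T(-217, W(13)) = -18279 - (4 - 1/26*(-217)) = -18279 - (4 + 217/26) = -18279 - 1*321/26 = -18279 - 321/26 = -475575/26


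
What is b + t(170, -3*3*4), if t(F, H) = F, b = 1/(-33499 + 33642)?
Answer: 24311/143 ≈ 170.01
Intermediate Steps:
b = 1/143 ≈ 0.0069930
b + t(170, -3*3*4) = 1/143 + 170 = 24311/143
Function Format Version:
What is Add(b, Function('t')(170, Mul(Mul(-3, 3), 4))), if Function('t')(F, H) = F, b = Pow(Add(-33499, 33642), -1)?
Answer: Rational(24311, 143) ≈ 170.01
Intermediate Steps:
b = Rational(1, 143) (b = Pow(143, -1) = Rational(1, 143) ≈ 0.0069930)
Add(b, Function('t')(170, Mul(Mul(-3, 3), 4))) = Add(Rational(1, 143), 170) = Rational(24311, 143)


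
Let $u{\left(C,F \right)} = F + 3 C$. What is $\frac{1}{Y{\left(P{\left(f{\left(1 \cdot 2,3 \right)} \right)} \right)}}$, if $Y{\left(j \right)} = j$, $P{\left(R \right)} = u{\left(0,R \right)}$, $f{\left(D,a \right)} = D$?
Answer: $\frac{1}{2} \approx 0.5$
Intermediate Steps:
$P{\left(R \right)} = R$ ($P{\left(R \right)} = R + 3 \cdot 0 = R + 0 = R$)
$\frac{1}{Y{\left(P{\left(f{\left(1 \cdot 2,3 \right)} \right)} \right)}} = \frac{1}{1 \cdot 2} = \frac{1}{2}$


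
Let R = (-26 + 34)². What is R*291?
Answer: 18624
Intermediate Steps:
R = 64 (R = 8² = 64)
R*291 = 64*291 = 18624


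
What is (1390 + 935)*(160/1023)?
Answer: 4000/11 ≈ 363.64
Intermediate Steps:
(1390 + 935)*(160/1023) = 2325*(160*(1/1023)) = 2325*(160/1023) = 4000/11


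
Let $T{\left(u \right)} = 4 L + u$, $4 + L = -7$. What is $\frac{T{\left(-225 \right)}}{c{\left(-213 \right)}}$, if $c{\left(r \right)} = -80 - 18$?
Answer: $\frac{269}{98} \approx 2.7449$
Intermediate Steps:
$L = -11$ ($L = -4 - 7 = -11$)
$T{\left(u \right)} = -44 + u$ ($T{\left(u \right)} = 4 \left(-11\right) + u = -44 + u$)
$c{\left(r \right)} = -98$
$\frac{T{\left(-225 \right)}}{c{\left(-213 \right)}} = \frac{-44 - 225}{-98} = \left(-269\right) \left(- \frac{1}{98}\right) = \frac{269}{98}$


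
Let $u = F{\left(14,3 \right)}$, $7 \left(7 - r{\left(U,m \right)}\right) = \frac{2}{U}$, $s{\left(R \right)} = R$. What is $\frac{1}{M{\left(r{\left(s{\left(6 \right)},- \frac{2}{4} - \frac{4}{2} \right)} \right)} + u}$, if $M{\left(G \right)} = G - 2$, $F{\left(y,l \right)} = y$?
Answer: $\frac{21}{398} \approx 0.052764$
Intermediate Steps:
$r{\left(U,m \right)} = 7 - \frac{2}{7 U}$ ($r{\left(U,m \right)} = 7 - \frac{2 \frac{1}{U}}{7} = 7 - \frac{2}{7 U}$)
$u = 14$
$M{\left(G \right)} = -2 + G$
$\frac{1}{M{\left(r{\left(s{\left(6 \right)},- \frac{2}{4} - \frac{4}{2} \right)} \right)} + u} = \frac{1}{\left(-2 + \left(7 - \frac{2}{7 \cdot 6}\right)\right) + 14} = \frac{1}{\left(-2 + \left(7 - \frac{1}{21}\right)\right) + 14} = \frac{1}{\left(-2 + \frac{146}{21}\right) + 14} = \frac{1}{\frac{104}{21} + 14} = \frac{1}{\frac{398}{21}} = \frac{21}{398}$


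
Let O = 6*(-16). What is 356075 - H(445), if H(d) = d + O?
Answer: 355726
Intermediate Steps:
O = -96
H(d) = -96 + d (H(d) = d - 96 = -96 + d)
356075 - H(445) = 356075 - (-96 + 445) = 356075 - 1*349 = 356075 - 349 = 355726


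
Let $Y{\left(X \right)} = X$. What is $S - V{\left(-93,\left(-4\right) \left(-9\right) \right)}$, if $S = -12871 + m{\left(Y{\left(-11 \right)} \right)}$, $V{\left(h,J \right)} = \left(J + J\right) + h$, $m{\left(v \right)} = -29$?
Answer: $-12879$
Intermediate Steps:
$V{\left(h,J \right)} = h + 2 J$ ($V{\left(h,J \right)} = 2 J + h = h + 2 J$)
$S = -12900$ ($S = -12871 - 29 = -12900$)
$S - V{\left(-93,\left(-4\right) \left(-9\right) \right)} = -12900 - \left(-93 + 2 \left(\left(-4\right) \left(-9\right)\right)\right) = -12900 - \left(-93 + 2 \cdot 36\right) = -12900 - \left(-93 + 72\right) = -12900 - -21 = -12900 + 21 = -12879$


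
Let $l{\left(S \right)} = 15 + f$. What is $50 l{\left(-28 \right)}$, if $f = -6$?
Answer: $450$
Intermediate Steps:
$l{\left(S \right)} = 9$ ($l{\left(S \right)} = 15 - 6 = 9$)
$50 l{\left(-28 \right)} = 50 \cdot 9 = 450$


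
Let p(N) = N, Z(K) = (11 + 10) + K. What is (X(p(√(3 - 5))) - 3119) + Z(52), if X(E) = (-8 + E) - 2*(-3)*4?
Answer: -3030 + I*√2 ≈ -3030.0 + 1.4142*I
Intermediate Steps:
Z(K) = 21 + K
X(E) = 16 + E (X(E) = (-8 + E) + 6*4 = (-8 + E) + 24 = 16 + E)
(X(p(√(3 - 5))) - 3119) + Z(52) = ((16 + √(3 - 5)) - 3119) + (21 + 52) = ((16 + √(-2)) - 3119) + 73 = ((16 + I*√2) - 3119) + 73 = (-3103 + I*√2) + 73 = -3030 + I*√2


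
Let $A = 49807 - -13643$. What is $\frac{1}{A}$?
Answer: $\frac{1}{63450} \approx 1.576 \cdot 10^{-5}$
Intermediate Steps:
$A = 63450$ ($A = 49807 + 13643 = 63450$)
$\frac{1}{A} = \frac{1}{63450}$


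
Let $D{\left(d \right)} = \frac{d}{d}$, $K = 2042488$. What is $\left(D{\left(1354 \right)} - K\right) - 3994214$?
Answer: $-6036701$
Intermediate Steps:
$D{\left(d \right)} = 1$
$\left(D{\left(1354 \right)} - K\right) - 3994214 = \left(1 - 2042488\right) - 3994214 = -2042487 - 3994214 = -6036701$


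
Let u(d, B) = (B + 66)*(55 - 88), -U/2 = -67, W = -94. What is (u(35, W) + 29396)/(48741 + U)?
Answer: 6064/9775 ≈ 0.62036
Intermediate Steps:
U = 134 (U = -2*(-67) = 134)
u(d, B) = -2178 - 33*B (u(d, B) = (66 + B)*(-33) = -2178 - 33*B)
(u(35, W) + 29396)/(48741 + U) = ((-2178 - 33*(-94)) + 29396)/(48741 + 134) = ((-2178 + 3102) + 29396)/48875 = (924 + 29396)*(1/48875) = 30320*(1/48875) = 6064/9775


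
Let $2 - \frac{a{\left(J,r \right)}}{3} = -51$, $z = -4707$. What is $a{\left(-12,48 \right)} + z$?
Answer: $-4548$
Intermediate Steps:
$a{\left(J,r \right)} = 159$ ($a{\left(J,r \right)} = 6 - -153 = 6 + 153 = 159$)
$a{\left(-12,48 \right)} + z = 159 - 4707 = -4548$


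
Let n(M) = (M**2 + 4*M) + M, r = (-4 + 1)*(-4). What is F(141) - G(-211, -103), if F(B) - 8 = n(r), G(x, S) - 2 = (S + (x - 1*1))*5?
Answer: 1785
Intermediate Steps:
G(x, S) = -3 + 5*S + 5*x (G(x, S) = 2 + (S + (x - 1*1))*5 = 2 + (S + (x - 1))*5 = 2 + (S + (-1 + x))*5 = 2 + (-1 + S + x)*5 = 2 + (-5 + 5*S + 5*x) = -3 + 5*S + 5*x)
r = 12 (r = -3*(-4) = 12)
n(M) = M**2 + 5*M
F(B) = 212 (F(B) = 8 + 12*(5 + 12) = 8 + 12*17 = 8 + 204 = 212)
F(141) - G(-211, -103) = 212 - (-3 + 5*(-103) + 5*(-211)) = 212 - (-3 - 515 - 1055) = 212 - 1*(-1573) = 212 + 1573 = 1785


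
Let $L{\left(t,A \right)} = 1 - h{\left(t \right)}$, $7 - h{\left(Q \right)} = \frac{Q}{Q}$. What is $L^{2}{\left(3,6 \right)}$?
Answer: $25$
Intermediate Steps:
$h{\left(Q \right)} = 6$ ($h{\left(Q \right)} = 7 - \frac{Q}{Q} = 7 - 1 = 6$)
$L{\left(t,A \right)} = -5$ ($L{\left(t,A \right)} = 1 - 6 = -5$)
$L^{2}{\left(3,6 \right)} = \left(-5\right)^{2} = 25$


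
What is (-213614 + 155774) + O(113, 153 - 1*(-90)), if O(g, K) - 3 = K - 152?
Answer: -57746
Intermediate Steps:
O(g, K) = -149 + K (O(g, K) = 3 + (K - 152) = 3 + (-152 + K) = -149 + K)
(-213614 + 155774) + O(113, 153 - 1*(-90)) = (-213614 + 155774) + (-149 + (153 - 1*(-90))) = -57840 + (-149 + (153 + 90)) = -57840 + (-149 + 243) = -57840 + 94 = -57746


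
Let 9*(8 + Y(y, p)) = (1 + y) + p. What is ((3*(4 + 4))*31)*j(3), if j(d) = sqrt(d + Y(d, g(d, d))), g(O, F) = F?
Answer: 248*I*sqrt(38) ≈ 1528.8*I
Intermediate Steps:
Y(y, p) = -71/9 + p/9 + y/9 (Y(y, p) = -8 + ((1 + y) + p)/9 = -8 + (1 + p + y)/9 = -8 + (1/9 + p/9 + y/9) = -71/9 + p/9 + y/9)
j(d) = sqrt(-71/9 + 11*d/9) (j(d) = sqrt(d + (-71/9 + d/9 + d/9)) = sqrt(d + (-71/9 + 2*d/9)) = sqrt(-71/9 + 11*d/9))
((3*(4 + 4))*31)*j(3) = ((3*(4 + 4))*31)*(sqrt(-71 + 11*3)/3) = ((3*8)*31)*(sqrt(-71 + 33)/3) = (24*31)*(sqrt(-38)/3) = 744*((I*sqrt(38))/3) = 744*(I*sqrt(38)/3) = 248*I*sqrt(38)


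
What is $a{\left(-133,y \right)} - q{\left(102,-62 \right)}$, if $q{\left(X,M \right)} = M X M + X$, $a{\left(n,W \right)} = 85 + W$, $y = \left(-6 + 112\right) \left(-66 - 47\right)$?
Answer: $-404083$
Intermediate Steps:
$y = -11978$ ($y = 106 \left(-113\right) = -11978$)
$q{\left(X,M \right)} = X + X M^{2}$ ($q{\left(X,M \right)} = X M^{2} + X = X + X M^{2}$)
$a{\left(-133,y \right)} - q{\left(102,-62 \right)} = \left(85 - 11978\right) - 102 \left(1 + \left(-62\right)^{2}\right) = -11893 - 102 \left(1 + 3844\right) = -11893 - 102 \cdot 3845 = -11893 - 392190 = -404083$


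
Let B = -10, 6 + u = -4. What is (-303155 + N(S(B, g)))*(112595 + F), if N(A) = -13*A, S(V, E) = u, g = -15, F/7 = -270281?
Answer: 539194200300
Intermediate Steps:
u = -10 (u = -6 - 4 = -10)
F = -1891967 (F = 7*(-270281) = -1891967)
S(V, E) = -10
(-303155 + N(S(B, g)))*(112595 + F) = (-303155 - 13*(-10))*(112595 - 1891967) = (-303155 + 130)*(-1779372) = -303025*(-1779372) = 539194200300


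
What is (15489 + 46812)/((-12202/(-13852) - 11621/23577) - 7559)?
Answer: -10173398308902/1234278272587 ≈ -8.2424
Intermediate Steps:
(15489 + 46812)/((-12202/(-13852) - 11621/23577) - 7559) = 62301/((-12202*(-1/13852) - 11621*1/23577) - 7559) = 62301/((6101/6926 - 11621/23577) - 7559) = 62301/(63356231/163294302 - 7559) = 62301/(-1234278272587/163294302) = 62301*(-163294302/1234278272587) = -10173398308902/1234278272587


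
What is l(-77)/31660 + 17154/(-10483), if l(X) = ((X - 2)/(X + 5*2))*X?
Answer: -38248873/23333420 ≈ -1.6392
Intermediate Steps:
l(X) = X*(-2 + X)/(10 + X) (l(X) = ((-2 + X)/(X + 10))*X = ((-2 + X)/(10 + X))*X = X*(-2 + X)/(10 + X))
l(-77)/31660 + 17154/(-10483) = -77*(-2 - 77)/(10 - 77)/31660 + 17154/(-10483) = -77*(-79)/(-67)*(1/31660) + 17154*(-1/10483) = -77*(-1/67)*(-79)*(1/31660) - 18/11 = -6083/67*1/31660 - 18/11 = -6083/2121220 - 18/11 = -38248873/23333420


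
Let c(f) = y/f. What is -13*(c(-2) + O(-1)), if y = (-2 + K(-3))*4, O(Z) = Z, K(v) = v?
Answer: -117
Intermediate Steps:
y = -20 (y = (-2 - 3)*4 = -5*4 = -20)
c(f) = -20/f
-13*(c(-2) + O(-1)) = -13*(-20/(-2) - 1) = -13*(-20*(-½) - 1) = -13*(10 - 1) = -13*9 = -117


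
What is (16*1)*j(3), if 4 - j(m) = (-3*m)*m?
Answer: 496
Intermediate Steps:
j(m) = 4 + 3*m² (j(m) = 4 - (-3*m)*m = 4 - (-3)*m² = 4 + 3*m²)
(16*1)*j(3) = (16*1)*(4 + 3*3²) = 16*(4 + 3*9) = 16*(4 + 27) = 16*31 = 496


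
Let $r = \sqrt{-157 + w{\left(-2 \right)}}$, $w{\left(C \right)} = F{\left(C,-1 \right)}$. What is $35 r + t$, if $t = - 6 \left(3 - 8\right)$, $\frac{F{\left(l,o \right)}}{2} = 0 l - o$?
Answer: $30 + 35 i \sqrt{155} \approx 30.0 + 435.75 i$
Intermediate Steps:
$F{\left(l,o \right)} = - 2 o$ ($F{\left(l,o \right)} = 2 \left(0 l - o\right) = 2 \left(0 - o\right) = 2 \left(- o\right) = - 2 o$)
$t = 30$ ($t = \left(-6\right) \left(-5\right) = 30$)
$w{\left(C \right)} = 2$ ($w{\left(C \right)} = \left(-2\right) \left(-1\right) = 2$)
$r = i \sqrt{155}$ ($r = \sqrt{-157 + 2} = \sqrt{-155} = i \sqrt{155} \approx 12.45 i$)
$35 r + t = 35 i \sqrt{155} + 30 = 30 + 35 i \sqrt{155}$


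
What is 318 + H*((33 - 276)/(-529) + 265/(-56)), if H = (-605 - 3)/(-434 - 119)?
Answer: 641567510/2047759 ≈ 313.30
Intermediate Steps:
H = 608/553 (H = -608/(-553) = -608*(-1/553) = 608/553 ≈ 1.0995)
318 + H*((33 - 276)/(-529) + 265/(-56)) = 318 + 608*((33 - 276)/(-529) + 265/(-56))/553 = 318 + 608*(-243*(-1/529) + 265*(-1/56))/553 = 318 + 608*(243/529 - 265/56)/553 = 318 + (608/553)*(-126577/29624) = 318 - 9619852/2047759 = 641567510/2047759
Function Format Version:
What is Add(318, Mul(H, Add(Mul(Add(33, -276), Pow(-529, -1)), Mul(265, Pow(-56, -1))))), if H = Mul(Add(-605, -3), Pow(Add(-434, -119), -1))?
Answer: Rational(641567510, 2047759) ≈ 313.30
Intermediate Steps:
H = Rational(608, 553) (H = Mul(-608, Pow(-553, -1)) = Mul(-608, Rational(-1, 553)) = Rational(608, 553) ≈ 1.0995)
Add(318, Mul(H, Add(Mul(Add(33, -276), Pow(-529, -1)), Mul(265, Pow(-56, -1))))) = Add(318, Mul(Rational(608, 553), Add(Mul(Add(33, -276), Pow(-529, -1)), Mul(265, Pow(-56, -1))))) = Add(318, Mul(Rational(608, 553), Add(Mul(-243, Rational(-1, 529)), Mul(265, Rational(-1, 56))))) = Add(318, Mul(Rational(608, 553), Add(Rational(243, 529), Rational(-265, 56)))) = Add(318, Mul(Rational(608, 553), Rational(-126577, 29624))) = Add(318, Rational(-9619852, 2047759)) = Rational(641567510, 2047759)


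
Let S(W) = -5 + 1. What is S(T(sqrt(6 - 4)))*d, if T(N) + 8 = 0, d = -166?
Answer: 664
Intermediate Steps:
T(N) = -8 (T(N) = -8 + 0 = -8)
S(W) = -4
S(T(sqrt(6 - 4)))*d = -4*(-166) = 664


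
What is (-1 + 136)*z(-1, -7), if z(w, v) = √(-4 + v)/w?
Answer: -135*I*√11 ≈ -447.74*I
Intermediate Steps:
z(w, v) = √(-4 + v)/w
(-1 + 136)*z(-1, -7) = (-1 + 136)*(√(-4 - 7)/(-1)) = 135*(-√(-11)) = 135*(-I*√11) = -135*I*√11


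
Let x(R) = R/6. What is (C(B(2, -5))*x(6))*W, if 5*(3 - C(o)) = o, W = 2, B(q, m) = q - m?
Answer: 16/5 ≈ 3.2000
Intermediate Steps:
x(R) = R/6 (x(R) = R*(1/6) = R/6)
C(o) = 3 - o/5
(C(B(2, -5))*x(6))*W = ((3 - (2 - 1*(-5))/5)*((1/6)*6))*2 = ((3 - (2 + 5)/5)*1)*2 = ((3 - 1/5*7)*1)*2 = ((3 - 7/5)*1)*2 = ((8/5)*1)*2 = (8/5)*2 = 16/5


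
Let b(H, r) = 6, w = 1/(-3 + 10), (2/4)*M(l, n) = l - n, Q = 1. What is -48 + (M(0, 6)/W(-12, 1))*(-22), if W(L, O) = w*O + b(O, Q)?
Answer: -216/43 ≈ -5.0233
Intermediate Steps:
M(l, n) = -2*n + 2*l (M(l, n) = 2*(l - n) = -2*n + 2*l)
w = ⅐ (w = 1/7 = ⅐ ≈ 0.14286)
W(L, O) = 6 + O/7 (W(L, O) = O/7 + 6 = 6 + O/7)
-48 + (M(0, 6)/W(-12, 1))*(-22) = -48 + ((-2*6 + 2*0)/(6 + (⅐)*1))*(-22) = -48 + ((-12 + 0)/(6 + ⅐))*(-22) = -48 - 12/43/7*(-22) = -48 - 12*7/43*(-22) = -48 - 84/43*(-22) = -48 + 1848/43 = -216/43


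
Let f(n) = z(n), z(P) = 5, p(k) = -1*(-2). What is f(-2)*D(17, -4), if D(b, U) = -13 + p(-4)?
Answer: -55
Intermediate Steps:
p(k) = 2
f(n) = 5
D(b, U) = -11 (D(b, U) = -13 + 2 = -11)
f(-2)*D(17, -4) = 5*(-11) = -55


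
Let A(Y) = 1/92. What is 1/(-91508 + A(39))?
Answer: -92/8418735 ≈ -1.0928e-5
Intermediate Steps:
A(Y) = 1/92
1/(-91508 + A(39)) = 1/(-91508 + 1/92) = 1/(-8418735/92) = -92/8418735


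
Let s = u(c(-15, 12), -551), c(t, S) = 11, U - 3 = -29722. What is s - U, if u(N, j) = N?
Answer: 29730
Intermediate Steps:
U = -29719 (U = 3 - 29722 = -29719)
s = 11
s - U = 11 - 1*(-29719) = 11 + 29719 = 29730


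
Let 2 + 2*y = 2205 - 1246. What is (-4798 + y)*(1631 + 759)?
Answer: -10323605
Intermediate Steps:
y = 957/2 (y = -1 + (2205 - 1246)/2 = -1 + (1/2)*959 = -1 + 959/2 = 957/2 ≈ 478.50)
(-4798 + y)*(1631 + 759) = (-4798 + 957/2)*(1631 + 759) = -8639/2*2390 = -10323605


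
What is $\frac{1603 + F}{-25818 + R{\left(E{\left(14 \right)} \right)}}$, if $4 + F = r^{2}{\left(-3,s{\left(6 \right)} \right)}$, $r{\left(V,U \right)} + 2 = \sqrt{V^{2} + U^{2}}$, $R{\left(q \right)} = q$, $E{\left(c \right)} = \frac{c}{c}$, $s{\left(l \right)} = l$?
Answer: $- \frac{1648}{25817} + \frac{12 \sqrt{5}}{25817} \approx -0.062795$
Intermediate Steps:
$E{\left(c \right)} = 1$
$r{\left(V,U \right)} = -2 + \sqrt{U^{2} + V^{2}}$ ($r{\left(V,U \right)} = -2 + \sqrt{V^{2} + U^{2}} = -2 + \sqrt{U^{2} + V^{2}}$)
$F = -4 + \left(-2 + 3 \sqrt{5}\right)^{2}$ ($F = -4 + \left(-2 + \sqrt{6^{2} + \left(-3\right)^{2}}\right)^{2} = -4 + \left(-2 + \sqrt{36 + 9}\right)^{2} = -4 + \left(-2 + \sqrt{45}\right)^{2} = -4 + \left(-2 + 3 \sqrt{5}\right)^{2} \approx 18.167$)
$\frac{1603 + F}{-25818 + R{\left(E{\left(14 \right)} \right)}} = \frac{1603 + \left(45 - 12 \sqrt{5}\right)}{-25818 + 1} = \frac{1648 - 12 \sqrt{5}}{-25817} = \left(1648 - 12 \sqrt{5}\right) \left(- \frac{1}{25817}\right) = - \frac{1648}{25817} + \frac{12 \sqrt{5}}{25817}$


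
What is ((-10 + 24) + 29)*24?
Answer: 1032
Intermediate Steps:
((-10 + 24) + 29)*24 = (14 + 29)*24 = 43*24 = 1032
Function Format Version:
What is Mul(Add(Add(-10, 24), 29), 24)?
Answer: 1032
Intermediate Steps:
Mul(Add(Add(-10, 24), 29), 24) = Mul(Add(14, 29), 24) = Mul(43, 24) = 1032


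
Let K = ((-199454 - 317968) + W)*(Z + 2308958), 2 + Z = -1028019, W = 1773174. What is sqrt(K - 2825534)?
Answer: sqrt(1608536374090) ≈ 1.2683e+6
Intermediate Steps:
Z = -1028021 (Z = -2 - 1028019 = -1028021)
K = 1608539199624 (K = ((-199454 - 317968) + 1773174)*(-1028021 + 2308958) = (-517422 + 1773174)*1280937 = 1255752*1280937 = 1608539199624)
sqrt(K - 2825534) = sqrt(1608539199624 - 2825534) = sqrt(1608536374090)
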